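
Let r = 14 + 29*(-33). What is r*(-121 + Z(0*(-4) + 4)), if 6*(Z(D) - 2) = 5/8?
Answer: 5381701/48 ≈ 1.1212e+5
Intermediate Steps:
Z(D) = 101/48 (Z(D) = 2 + (5/8)/6 = 2 + (5*(1/8))/6 = 2 + (1/6)*(5/8) = 2 + 5/48 = 101/48)
r = -943 (r = 14 - 957 = -943)
r*(-121 + Z(0*(-4) + 4)) = -943*(-121 + 101/48) = -943*(-5707/48) = 5381701/48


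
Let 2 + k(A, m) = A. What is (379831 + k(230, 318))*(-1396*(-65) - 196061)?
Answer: -40028193939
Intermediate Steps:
k(A, m) = -2 + A
(379831 + k(230, 318))*(-1396*(-65) - 196061) = (379831 + (-2 + 230))*(-1396*(-65) - 196061) = (379831 + 228)*(90740 - 196061) = 380059*(-105321) = -40028193939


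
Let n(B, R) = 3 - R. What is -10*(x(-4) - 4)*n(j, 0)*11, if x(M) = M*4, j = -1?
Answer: 6600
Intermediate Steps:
x(M) = 4*M
-10*(x(-4) - 4)*n(j, 0)*11 = -10*(4*(-4) - 4)*(3 - 1*0)*11 = -10*(-16 - 4)*(3 + 0)*11 = -(-200)*3*11 = -10*(-60)*11 = 600*11 = 6600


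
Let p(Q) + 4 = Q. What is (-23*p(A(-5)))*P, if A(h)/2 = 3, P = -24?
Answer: 1104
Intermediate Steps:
A(h) = 6 (A(h) = 2*3 = 6)
p(Q) = -4 + Q
(-23*p(A(-5)))*P = -23*(-4 + 6)*(-24) = -23*2*(-24) = -46*(-24) = 1104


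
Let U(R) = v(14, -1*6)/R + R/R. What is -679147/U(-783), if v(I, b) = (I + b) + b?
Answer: -531772101/781 ≈ -6.8089e+5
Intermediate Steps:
v(I, b) = I + 2*b
U(R) = 1 + 2/R (U(R) = (14 + 2*(-1*6))/R + R/R = (14 + 2*(-6))/R + 1 = (14 - 12)/R + 1 = 2/R + 1 = 1 + 2/R)
-679147/U(-783) = -679147*(-783/(2 - 783)) = -679147/((-1/783*(-781))) = -679147/781/783 = -679147*783/781 = -531772101/781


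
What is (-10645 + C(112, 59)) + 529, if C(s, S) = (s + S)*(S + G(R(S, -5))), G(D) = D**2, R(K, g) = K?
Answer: 595224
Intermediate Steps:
C(s, S) = (S + s)*(S + S**2) (C(s, S) = (s + S)*(S + S**2) = (S + s)*(S + S**2))
(-10645 + C(112, 59)) + 529 = (-10645 + 59*(59 + 112 + 59**2 + 59*112)) + 529 = (-10645 + 59*(59 + 112 + 3481 + 6608)) + 529 = (-10645 + 59*10260) + 529 = (-10645 + 605340) + 529 = 594695 + 529 = 595224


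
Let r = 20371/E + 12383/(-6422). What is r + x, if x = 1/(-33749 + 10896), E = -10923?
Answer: -6080843716069/1603080954618 ≈ -3.7932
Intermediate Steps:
x = -1/22853 (x = 1/(-22853) = -1/22853 ≈ -4.3758e-5)
r = -266082071/70147506 (r = 20371/(-10923) + 12383/(-6422) = 20371*(-1/10923) + 12383*(-1/6422) = -20371/10923 - 12383/6422 = -266082071/70147506 ≈ -3.7932)
r + x = -266082071/70147506 - 1/22853 = -6080843716069/1603080954618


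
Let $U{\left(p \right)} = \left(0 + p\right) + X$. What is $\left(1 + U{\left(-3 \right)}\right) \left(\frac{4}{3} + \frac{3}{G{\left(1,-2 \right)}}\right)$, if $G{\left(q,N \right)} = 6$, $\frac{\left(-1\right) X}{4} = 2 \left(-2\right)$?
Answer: $\frac{77}{3} \approx 25.667$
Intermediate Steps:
$X = 16$ ($X = - 4 \cdot 2 \left(-2\right) = \left(-4\right) \left(-4\right) = 16$)
$U{\left(p \right)} = 16 + p$ ($U{\left(p \right)} = \left(0 + p\right) + 16 = p + 16 = 16 + p$)
$\left(1 + U{\left(-3 \right)}\right) \left(\frac{4}{3} + \frac{3}{G{\left(1,-2 \right)}}\right) = \left(1 + \left(16 - 3\right)\right) \left(\frac{4}{3} + \frac{3}{6}\right) = \left(1 + 13\right) \left(4 \cdot \frac{1}{3} + 3 \cdot \frac{1}{6}\right) = 14 \left(\frac{4}{3} + \frac{1}{2}\right) = 14 \cdot \frac{11}{6} = \frac{77}{3}$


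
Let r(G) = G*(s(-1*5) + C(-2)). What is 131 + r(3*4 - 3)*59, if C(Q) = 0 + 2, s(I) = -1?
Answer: 662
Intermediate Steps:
C(Q) = 2
r(G) = G (r(G) = G*(-1 + 2) = G*1 = G)
131 + r(3*4 - 3)*59 = 131 + (3*4 - 3)*59 = 131 + (12 - 3)*59 = 131 + 9*59 = 131 + 531 = 662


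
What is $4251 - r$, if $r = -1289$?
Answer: $5540$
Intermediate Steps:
$4251 - r = 4251 - -1289 = 4251 + 1289 = 5540$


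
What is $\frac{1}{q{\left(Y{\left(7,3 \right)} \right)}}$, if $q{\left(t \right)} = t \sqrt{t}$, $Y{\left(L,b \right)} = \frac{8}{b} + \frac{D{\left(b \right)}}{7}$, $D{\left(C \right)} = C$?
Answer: $\frac{21 \sqrt{1365}}{4225} \approx 0.18364$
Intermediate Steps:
$Y{\left(L,b \right)} = \frac{8}{b} + \frac{b}{7}$
$q{\left(t \right)} = t^{\frac{3}{2}}$
$\frac{1}{q{\left(Y{\left(7,3 \right)} \right)}} = \frac{1}{\left(\frac{8}{3} + \frac{1}{7} \cdot 3\right)^{\frac{3}{2}}} = \frac{1}{\left(8 \cdot \frac{1}{3} + \frac{3}{7}\right)^{\frac{3}{2}}} = \frac{1}{\left(\frac{8}{3} + \frac{3}{7}\right)^{\frac{3}{2}}} = \frac{1}{\left(\frac{65}{21}\right)^{\frac{3}{2}}} = \frac{1}{\frac{65}{441} \sqrt{1365}} = \frac{21 \sqrt{1365}}{4225}$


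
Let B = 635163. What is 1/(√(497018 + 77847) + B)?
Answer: 635163/403431461704 - √574865/403431461704 ≈ 1.5725e-6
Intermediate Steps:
1/(√(497018 + 77847) + B) = 1/(√(497018 + 77847) + 635163) = 1/(√574865 + 635163) = 1/(635163 + √574865)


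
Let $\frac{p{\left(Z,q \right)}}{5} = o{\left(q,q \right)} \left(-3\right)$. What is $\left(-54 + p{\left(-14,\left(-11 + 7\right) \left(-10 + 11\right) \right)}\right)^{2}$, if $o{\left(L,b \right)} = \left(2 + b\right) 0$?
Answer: $2916$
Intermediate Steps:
$o{\left(L,b \right)} = 0$
$p{\left(Z,q \right)} = 0$ ($p{\left(Z,q \right)} = 5 \cdot 0 \left(-3\right) = 5 \cdot 0 = 0$)
$\left(-54 + p{\left(-14,\left(-11 + 7\right) \left(-10 + 11\right) \right)}\right)^{2} = \left(-54 + 0\right)^{2} = \left(-54\right)^{2} = 2916$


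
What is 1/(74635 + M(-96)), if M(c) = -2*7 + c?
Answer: 1/74525 ≈ 1.3418e-5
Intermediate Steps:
M(c) = -14 + c
1/(74635 + M(-96)) = 1/(74635 + (-14 - 96)) = 1/(74635 - 110) = 1/74525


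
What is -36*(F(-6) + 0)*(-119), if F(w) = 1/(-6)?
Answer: -714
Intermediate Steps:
F(w) = -⅙
-36*(F(-6) + 0)*(-119) = -36*(-⅙ + 0)*(-119) = -36*(-⅙)*(-119) = 6*(-119) = -714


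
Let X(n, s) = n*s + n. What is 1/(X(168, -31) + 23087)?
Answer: 1/18047 ≈ 5.5411e-5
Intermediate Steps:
X(n, s) = n + n*s
1/(X(168, -31) + 23087) = 1/(168*(1 - 31) + 23087) = 1/(168*(-30) + 23087) = 1/(-5040 + 23087) = 1/18047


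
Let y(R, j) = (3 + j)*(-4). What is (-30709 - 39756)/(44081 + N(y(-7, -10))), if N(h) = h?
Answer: -70465/44109 ≈ -1.5975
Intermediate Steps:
y(R, j) = -12 - 4*j
(-30709 - 39756)/(44081 + N(y(-7, -10))) = (-30709 - 39756)/(44081 + (-12 - 4*(-10))) = -70465/(44081 + (-12 + 40)) = -70465/(44081 + 28) = -70465/44109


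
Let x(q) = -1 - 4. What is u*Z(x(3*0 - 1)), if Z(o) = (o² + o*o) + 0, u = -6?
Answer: -300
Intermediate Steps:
x(q) = -5
Z(o) = 2*o² (Z(o) = (o² + o²) + 0 = 2*o² + 0 = 2*o²)
u*Z(x(3*0 - 1)) = -12*(-5)² = -12*25 = -6*50 = -300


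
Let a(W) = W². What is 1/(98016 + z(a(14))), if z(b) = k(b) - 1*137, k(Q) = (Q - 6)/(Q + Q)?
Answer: 196/19184379 ≈ 1.0217e-5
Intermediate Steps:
k(Q) = (-6 + Q)/(2*Q) (k(Q) = (-6 + Q)/((2*Q)) = (-6 + Q)*(1/(2*Q)) = (-6 + Q)/(2*Q))
z(b) = -137 + (-6 + b)/(2*b) (z(b) = (-6 + b)/(2*b) - 1*137 = (-6 + b)/(2*b) - 137 = -137 + (-6 + b)/(2*b))
1/(98016 + z(a(14))) = 1/(98016 + (-273/2 - 3/(14²))) = 1/(98016 + (-273/2 - 3/196)) = 1/(98016 - 26757/196) = 1/(19184379/196) = 196/19184379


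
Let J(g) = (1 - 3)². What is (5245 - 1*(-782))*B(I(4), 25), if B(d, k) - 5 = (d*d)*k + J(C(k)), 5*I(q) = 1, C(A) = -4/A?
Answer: 60270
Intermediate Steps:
J(g) = 4 (J(g) = (-2)² = 4)
I(q) = ⅕ (I(q) = (⅕)*1 = ⅕)
B(d, k) = 9 + k*d² (B(d, k) = 5 + ((d*d)*k + 4) = 5 + (d²*k + 4) = 5 + (k*d² + 4) = 5 + (4 + k*d²) = 9 + k*d²)
(5245 - 1*(-782))*B(I(4), 25) = (5245 - 1*(-782))*(9 + 25*(⅕)²) = (5245 + 782)*(9 + 25*(1/25)) = 6027*(9 + 1) = 6027*10 = 60270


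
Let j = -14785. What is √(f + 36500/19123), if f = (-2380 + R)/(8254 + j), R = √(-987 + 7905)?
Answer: √(35456208280977120 - 2388315701499*√6918)/124892313 ≈ 1.5035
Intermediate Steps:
R = √6918 ≈ 83.175
f = 340/933 - √6918/6531 (f = (-2380 + √6918)/(8254 - 14785) = (-2380 + √6918)/(-6531) = (-2380 + √6918)*(-1/6531) = 340/933 - √6918/6531 ≈ 0.35168)
√(f + 36500/19123) = √((340/933 - √6918/6531) + 36500/19123) = √(40556320/17841759 - √6918/6531)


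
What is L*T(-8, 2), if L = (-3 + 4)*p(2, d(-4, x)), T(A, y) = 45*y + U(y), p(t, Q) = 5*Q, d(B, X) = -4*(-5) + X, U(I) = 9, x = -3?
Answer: 8415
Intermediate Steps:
d(B, X) = 20 + X
T(A, y) = 9 + 45*y (T(A, y) = 45*y + 9 = 9 + 45*y)
L = 85 (L = (-3 + 4)*(5*(20 - 3)) = 1*(5*17) = 1*85 = 85)
L*T(-8, 2) = 85*(9 + 45*2) = 85*(9 + 90) = 85*99 = 8415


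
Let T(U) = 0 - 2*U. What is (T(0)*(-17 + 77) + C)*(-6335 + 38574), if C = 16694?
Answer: 538197866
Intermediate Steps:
T(U) = -2*U
(T(0)*(-17 + 77) + C)*(-6335 + 38574) = ((-2*0)*(-17 + 77) + 16694)*(-6335 + 38574) = (0*60 + 16694)*32239 = (0 + 16694)*32239 = 16694*32239 = 538197866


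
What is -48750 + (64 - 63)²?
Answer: -48749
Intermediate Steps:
-48750 + (64 - 63)² = -48750 + 1² = -48750 + 1 = -48749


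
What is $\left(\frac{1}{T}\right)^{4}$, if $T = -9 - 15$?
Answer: $\frac{1}{331776} \approx 3.0141 \cdot 10^{-6}$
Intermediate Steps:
$T = -24$ ($T = -9 - 15 = -24$)
$\left(\frac{1}{T}\right)^{4} = \left(\frac{1}{-24}\right)^{4} = \left(- \frac{1}{24}\right)^{4} = \frac{1}{331776}$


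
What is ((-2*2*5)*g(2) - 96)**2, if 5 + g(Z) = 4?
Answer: 5776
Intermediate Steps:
g(Z) = -1 (g(Z) = -5 + 4 = -1)
((-2*2*5)*g(2) - 96)**2 = ((-2*2*5)*(-1) - 96)**2 = (-4*5*(-1) - 96)**2 = (-20*(-1) - 96)**2 = (20 - 96)**2 = (-76)**2 = 5776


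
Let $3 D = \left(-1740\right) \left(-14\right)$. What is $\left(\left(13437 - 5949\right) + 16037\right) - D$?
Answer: $15405$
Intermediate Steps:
$D = 8120$ ($D = \frac{\left(-1740\right) \left(-14\right)}{3} = \frac{1}{3} \cdot 24360 = 8120$)
$\left(\left(13437 - 5949\right) + 16037\right) - D = \left(\left(13437 - 5949\right) + 16037\right) - 8120 = \left(7488 + 16037\right) - 8120 = 23525 - 8120 = 15405$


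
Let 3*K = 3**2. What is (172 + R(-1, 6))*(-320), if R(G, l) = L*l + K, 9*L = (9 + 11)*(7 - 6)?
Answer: -180800/3 ≈ -60267.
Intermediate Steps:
K = 3 (K = (1/3)*3**2 = (1/3)*9 = 3)
L = 20/9 (L = ((9 + 11)*(7 - 6))/9 = (20*1)/9 = (1/9)*20 = 20/9 ≈ 2.2222)
R(G, l) = 3 + 20*l/9 (R(G, l) = 20*l/9 + 3 = 3 + 20*l/9)
(172 + R(-1, 6))*(-320) = (172 + (3 + (20/9)*6))*(-320) = (172 + (3 + 40/3))*(-320) = (172 + 49/3)*(-320) = (565/3)*(-320) = -180800/3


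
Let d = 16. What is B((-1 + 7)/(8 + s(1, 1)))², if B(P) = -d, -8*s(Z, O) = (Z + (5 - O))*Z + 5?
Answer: 256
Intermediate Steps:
s(Z, O) = -5/8 - Z*(5 + Z - O)/8 (s(Z, O) = -((Z + (5 - O))*Z + 5)/8 = -((5 + Z - O)*Z + 5)/8 = -(Z*(5 + Z - O) + 5)/8 = -(5 + Z*(5 + Z - O))/8 = -5/8 - Z*(5 + Z - O)/8)
B(P) = -16 (B(P) = -1*16 = -16)
B((-1 + 7)/(8 + s(1, 1)))² = (-16)² = 256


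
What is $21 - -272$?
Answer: $293$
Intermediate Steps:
$21 - -272 = 21 + 272 = 293$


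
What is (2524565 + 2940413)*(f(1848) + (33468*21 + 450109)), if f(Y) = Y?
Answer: 6310874619730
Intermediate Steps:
(2524565 + 2940413)*(f(1848) + (33468*21 + 450109)) = (2524565 + 2940413)*(1848 + (33468*21 + 450109)) = 5464978*(1848 + (702828 + 450109)) = 5464978*(1848 + 1152937) = 5464978*1154785 = 6310874619730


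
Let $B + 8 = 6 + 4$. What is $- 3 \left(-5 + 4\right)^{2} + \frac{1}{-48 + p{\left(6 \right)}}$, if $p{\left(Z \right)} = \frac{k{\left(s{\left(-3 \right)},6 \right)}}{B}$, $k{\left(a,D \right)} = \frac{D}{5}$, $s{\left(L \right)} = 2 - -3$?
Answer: $- \frac{716}{237} \approx -3.0211$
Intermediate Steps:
$s{\left(L \right)} = 5$ ($s{\left(L \right)} = 2 + 3 = 5$)
$B = 2$ ($B = -8 + \left(6 + 4\right) = -8 + 10 = 2$)
$k{\left(a,D \right)} = \frac{D}{5}$ ($k{\left(a,D \right)} = D \frac{1}{5} = \frac{D}{5}$)
$p{\left(Z \right)} = \frac{3}{5}$ ($p{\left(Z \right)} = \frac{\frac{1}{5} \cdot 6}{2} = \frac{6}{5} \cdot \frac{1}{2} = \frac{3}{5}$)
$- 3 \left(-5 + 4\right)^{2} + \frac{1}{-48 + p{\left(6 \right)}} = - 3 \left(-5 + 4\right)^{2} + \frac{1}{-48 + \frac{3}{5}} = - 3 \left(-1\right)^{2} + \frac{1}{- \frac{237}{5}} = \left(-3\right) 1 - \frac{5}{237} = -3 - \frac{5}{237} = - \frac{716}{237}$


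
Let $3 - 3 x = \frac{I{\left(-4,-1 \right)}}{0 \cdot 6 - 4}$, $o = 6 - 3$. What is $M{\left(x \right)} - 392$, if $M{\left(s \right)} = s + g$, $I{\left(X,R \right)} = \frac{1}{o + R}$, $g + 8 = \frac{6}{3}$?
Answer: $- \frac{9527}{24} \approx -396.96$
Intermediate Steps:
$o = 3$ ($o = 6 - 3 = 3$)
$g = -6$ ($g = -8 + \frac{6}{3} = -8 + 6 \cdot \frac{1}{3} = -8 + 2 = -6$)
$I{\left(X,R \right)} = \frac{1}{3 + R}$
$x = \frac{25}{24}$ ($x = 1 - \frac{\frac{1}{3 - 1} \frac{1}{0 \cdot 6 - 4}}{3} = 1 - \frac{\frac{1}{2} \frac{1}{0 - 4}}{3} = 1 - \frac{\frac{1}{2} \frac{1}{-4}}{3} = 1 - \frac{\frac{1}{2} \left(- \frac{1}{4}\right)}{3} = 1 - - \frac{1}{24} = 1 + \frac{1}{24} = \frac{25}{24} \approx 1.0417$)
$M{\left(s \right)} = -6 + s$ ($M{\left(s \right)} = s - 6 = -6 + s$)
$M{\left(x \right)} - 392 = \left(-6 + \frac{25}{24}\right) - 392 = - \frac{119}{24} - 392 = - \frac{9527}{24}$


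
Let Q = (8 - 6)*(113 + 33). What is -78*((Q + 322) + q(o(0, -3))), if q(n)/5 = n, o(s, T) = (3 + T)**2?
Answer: -47892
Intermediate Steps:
Q = 292 (Q = 2*146 = 292)
q(n) = 5*n
-78*((Q + 322) + q(o(0, -3))) = -78*((292 + 322) + 5*(3 - 3)**2) = -78*(614 + 5*0**2) = -78*(614 + 5*0) = -78*(614 + 0) = -78*614 = -47892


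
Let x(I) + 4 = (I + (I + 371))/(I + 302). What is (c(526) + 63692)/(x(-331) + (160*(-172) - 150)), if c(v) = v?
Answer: -1862322/802255 ≈ -2.3214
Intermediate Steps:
x(I) = -4 + (371 + 2*I)/(302 + I) (x(I) = -4 + (I + (I + 371))/(I + 302) = -4 + (I + (371 + I))/(302 + I) = -4 + (371 + 2*I)/(302 + I))
(c(526) + 63692)/(x(-331) + (160*(-172) - 150)) = (526 + 63692)/((-837 - 2*(-331))/(302 - 331) + (160*(-172) - 150)) = 64218/((-837 + 662)/(-29) + (-27520 - 150)) = 64218/(-1/29*(-175) - 27670) = 64218/(175/29 - 27670) = 64218/(-802255/29) = 64218*(-29/802255) = -1862322/802255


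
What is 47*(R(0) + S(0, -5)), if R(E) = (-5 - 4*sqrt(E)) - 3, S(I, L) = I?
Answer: -376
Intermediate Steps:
R(E) = -8 - 4*sqrt(E)
47*(R(0) + S(0, -5)) = 47*((-8 - 4*sqrt(0)) + 0) = 47*((-8 - 4*0) + 0) = 47*((-8 + 0) + 0) = 47*(-8 + 0) = 47*(-8) = -376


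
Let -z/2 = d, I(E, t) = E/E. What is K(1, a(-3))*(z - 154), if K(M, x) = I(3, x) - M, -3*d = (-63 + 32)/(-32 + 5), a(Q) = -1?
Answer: 0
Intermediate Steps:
I(E, t) = 1
d = -31/81 (d = -(-63 + 32)/(3*(-32 + 5)) = -(-31)/(3*(-27)) = -(-31)*(-1)/(3*27) = -⅓*31/27 = -31/81 ≈ -0.38272)
z = 62/81 (z = -2*(-31/81) = 62/81 ≈ 0.76543)
K(M, x) = 1 - M
K(1, a(-3))*(z - 154) = (1 - 1*1)*(62/81 - 154) = (1 - 1)*(-12412/81) = 0*(-12412/81) = 0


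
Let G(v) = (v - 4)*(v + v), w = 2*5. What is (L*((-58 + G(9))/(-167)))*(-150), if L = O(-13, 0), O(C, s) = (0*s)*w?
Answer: 0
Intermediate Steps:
w = 10
O(C, s) = 0 (O(C, s) = (0*s)*10 = 0*10 = 0)
L = 0
G(v) = 2*v*(-4 + v) (G(v) = (-4 + v)*(2*v) = 2*v*(-4 + v))
(L*((-58 + G(9))/(-167)))*(-150) = (0*((-58 + 2*9*(-4 + 9))/(-167)))*(-150) = (0*((-58 + 2*9*5)*(-1/167)))*(-150) = (0*((-58 + 90)*(-1/167)))*(-150) = (0*(32*(-1/167)))*(-150) = (0*(-32/167))*(-150) = 0*(-150) = 0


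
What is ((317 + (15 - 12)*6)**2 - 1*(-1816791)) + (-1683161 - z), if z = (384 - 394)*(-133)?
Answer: 244525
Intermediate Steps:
z = 1330 (z = -10*(-133) = 1330)
((317 + (15 - 12)*6)**2 - 1*(-1816791)) + (-1683161 - z) = ((317 + (15 - 12)*6)**2 - 1*(-1816791)) + (-1683161 - 1*1330) = ((317 + 3*6)**2 + 1816791) + (-1683161 - 1330) = ((317 + 18)**2 + 1816791) - 1684491 = (335**2 + 1816791) - 1684491 = (112225 + 1816791) - 1684491 = 1929016 - 1684491 = 244525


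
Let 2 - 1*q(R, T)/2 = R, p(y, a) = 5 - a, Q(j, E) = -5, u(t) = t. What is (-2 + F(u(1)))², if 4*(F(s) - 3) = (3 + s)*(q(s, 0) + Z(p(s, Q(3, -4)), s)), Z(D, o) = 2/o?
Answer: 25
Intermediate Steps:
q(R, T) = 4 - 2*R
F(s) = 3 + (3 + s)*(4 - 2*s + 2/s)/4 (F(s) = 3 + ((3 + s)*((4 - 2*s) + 2/s))/4 = 3 + ((3 + s)*(4 - 2*s + 2/s))/4 = 3 + (3 + s)*(4 - 2*s + 2/s)/4)
(-2 + F(u(1)))² = (-2 + (½)*(3 - 1*1² - 1*1³ + 13*1)/1)² = (-2 + (½)*1*(3 - 1*1 - 1*1 + 13))² = (-2 + (½)*1*(3 - 1 - 1 + 13))² = (-2 + (½)*1*14)² = (-2 + 7)² = 5² = 25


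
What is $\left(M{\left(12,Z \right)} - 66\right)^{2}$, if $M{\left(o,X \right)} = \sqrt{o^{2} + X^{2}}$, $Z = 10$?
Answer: $4600 - 264 \sqrt{61} \approx 2538.1$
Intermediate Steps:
$M{\left(o,X \right)} = \sqrt{X^{2} + o^{2}}$
$\left(M{\left(12,Z \right)} - 66\right)^{2} = \left(\sqrt{10^{2} + 12^{2}} - 66\right)^{2} = \left(\sqrt{100 + 144} - 66\right)^{2} = \left(\sqrt{244} - 66\right)^{2} = \left(2 \sqrt{61} - 66\right)^{2} = \left(-66 + 2 \sqrt{61}\right)^{2}$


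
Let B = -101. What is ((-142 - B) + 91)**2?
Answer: 2500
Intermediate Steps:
((-142 - B) + 91)**2 = ((-142 - 1*(-101)) + 91)**2 = ((-142 + 101) + 91)**2 = (-41 + 91)**2 = 50**2 = 2500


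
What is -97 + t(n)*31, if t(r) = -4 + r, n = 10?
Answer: 89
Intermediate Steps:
-97 + t(n)*31 = -97 + (-4 + 10)*31 = -97 + 6*31 = -97 + 186 = 89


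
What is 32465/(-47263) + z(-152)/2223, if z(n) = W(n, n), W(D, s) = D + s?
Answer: -30163/36621 ≈ -0.82365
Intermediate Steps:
z(n) = 2*n (z(n) = n + n = 2*n)
32465/(-47263) + z(-152)/2223 = 32465/(-47263) + (2*(-152))/2223 = 32465*(-1/47263) - 304*1/2223 = -215/313 - 16/117 = -30163/36621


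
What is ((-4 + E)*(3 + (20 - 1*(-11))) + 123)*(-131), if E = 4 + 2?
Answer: -25021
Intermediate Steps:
E = 6
((-4 + E)*(3 + (20 - 1*(-11))) + 123)*(-131) = ((-4 + 6)*(3 + (20 - 1*(-11))) + 123)*(-131) = (2*(3 + (20 + 11)) + 123)*(-131) = (2*(3 + 31) + 123)*(-131) = (2*34 + 123)*(-131) = (68 + 123)*(-131) = 191*(-131) = -25021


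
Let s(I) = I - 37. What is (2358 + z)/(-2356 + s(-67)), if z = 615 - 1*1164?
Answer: -603/820 ≈ -0.73537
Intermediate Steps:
z = -549 (z = 615 - 1164 = -549)
s(I) = -37 + I
(2358 + z)/(-2356 + s(-67)) = (2358 - 549)/(-2356 + (-37 - 67)) = 1809/(-2356 - 104) = 1809/(-2460) = 1809*(-1/2460) = -603/820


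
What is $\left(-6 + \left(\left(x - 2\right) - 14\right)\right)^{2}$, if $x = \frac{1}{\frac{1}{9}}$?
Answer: $169$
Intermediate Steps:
$x = 9$ ($x = \frac{1}{\frac{1}{9}} = 9$)
$\left(-6 + \left(\left(x - 2\right) - 14\right)\right)^{2} = \left(-6 + \left(\left(9 - 2\right) - 14\right)\right)^{2} = \left(-6 + \left(7 - 14\right)\right)^{2} = \left(-6 - 7\right)^{2} = \left(-13\right)^{2} = 169$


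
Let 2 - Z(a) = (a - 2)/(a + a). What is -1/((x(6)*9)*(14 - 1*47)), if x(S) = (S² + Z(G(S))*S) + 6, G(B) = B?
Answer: 1/15444 ≈ 6.4750e-5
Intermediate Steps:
Z(a) = 2 - (-2 + a)/(2*a) (Z(a) = 2 - (a - 2)/(a + a) = 2 - (-2 + a)/(2*a))
x(S) = 6 + S² + S*(3/2 + 1/S) (x(S) = (S² + (3/2 + 1/S)*S) + 6 = (S² + S*(3/2 + 1/S)) + 6 = 6 + S² + S*(3/2 + 1/S))
-1/((x(6)*9)*(14 - 1*47)) = -1/(((7 + 6² + (3/2)*6)*9)*(14 - 1*47)) = -1/(((7 + 36 + 9)*9)*(14 - 47)) = -1/((52*9)*(-33)) = -1/(468*(-33)) = -1/(-15444) = -1*(-1/15444) = 1/15444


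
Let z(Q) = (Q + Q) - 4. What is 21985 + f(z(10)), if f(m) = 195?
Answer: 22180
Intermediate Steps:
z(Q) = -4 + 2*Q (z(Q) = 2*Q - 4 = -4 + 2*Q)
21985 + f(z(10)) = 21985 + 195 = 22180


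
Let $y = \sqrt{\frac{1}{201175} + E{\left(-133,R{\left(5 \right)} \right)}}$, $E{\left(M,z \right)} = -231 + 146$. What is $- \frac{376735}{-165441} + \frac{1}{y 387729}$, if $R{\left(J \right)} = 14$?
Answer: $\frac{376735}{165441} - \frac{5 i \sqrt{15289187342}}{2210039015382} \approx 2.2772 - 2.7975 \cdot 10^{-7} i$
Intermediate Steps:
$E{\left(M,z \right)} = -85$
$y = \frac{3 i \sqrt{15289187342}}{40235}$ ($y = \sqrt{\frac{1}{201175} - 85} = \sqrt{- \frac{17099874}{201175}} = \frac{3 i \sqrt{15289187342}}{40235} \approx 9.2195 i$)
$- \frac{376735}{-165441} + \frac{1}{y 387729} = - \frac{376735}{-165441} + \frac{1}{\frac{3 i \sqrt{15289187342}}{40235} \cdot 387729} = \left(-376735\right) \left(- \frac{1}{165441}\right) + - \frac{5 i \sqrt{15289187342}}{5699958} \cdot \frac{1}{387729} = \frac{376735}{165441} - \frac{5 i \sqrt{15289187342}}{2210039015382}$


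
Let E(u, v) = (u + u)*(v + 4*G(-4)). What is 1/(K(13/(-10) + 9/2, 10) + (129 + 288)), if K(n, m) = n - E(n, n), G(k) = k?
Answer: 25/12553 ≈ 0.0019916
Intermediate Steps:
E(u, v) = 2*u*(-16 + v) (E(u, v) = (u + u)*(v + 4*(-4)) = (2*u)*(v - 16) = (2*u)*(-16 + v) = 2*u*(-16 + v))
K(n, m) = n - 2*n*(-16 + n)
1/(K(13/(-10) + 9/2, 10) + (129 + 288)) = 1/((13/(-10) + 9/2)*(33 - 2*(13/(-10) + 9/2)) + (129 + 288)) = 1/((13*(-⅒) + 9*(½))*(33 - 2*(13*(-⅒) + 9*(½))) + 417) = 1/((-13/10 + 9/2)*(33 - 2*(-13/10 + 9/2)) + 417) = 1/(16*(33 - 2*16/5)/5 + 417) = 1/(16*(33 - 32/5)/5 + 417) = 1/((16/5)*(133/5) + 417) = 1/(2128/25 + 417) = 1/(12553/25) = 25/12553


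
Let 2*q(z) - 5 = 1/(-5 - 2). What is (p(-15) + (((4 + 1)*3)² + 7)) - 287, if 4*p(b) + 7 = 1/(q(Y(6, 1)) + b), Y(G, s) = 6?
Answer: -19983/352 ≈ -56.770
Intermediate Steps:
q(z) = 17/7 (q(z) = 5/2 + 1/(2*(-5 - 2)) = 5/2 + (½)/(-7) = 5/2 + (½)*(-⅐) = 5/2 - 1/14 = 17/7)
p(b) = -7/4 + 1/(4*(17/7 + b))
(p(-15) + (((4 + 1)*3)² + 7)) - 287 = (7*(-16 - 7*(-15))/(4*(17 + 7*(-15))) + (((4 + 1)*3)² + 7)) - 287 = (7*(-16 + 105)/(4*(17 - 105)) + ((5*3)² + 7)) - 287 = ((7/4)*89/(-88) + (15² + 7)) - 287 = ((7/4)*(-1/88)*89 + (225 + 7)) - 287 = (-623/352 + 232) - 287 = 81041/352 - 287 = -19983/352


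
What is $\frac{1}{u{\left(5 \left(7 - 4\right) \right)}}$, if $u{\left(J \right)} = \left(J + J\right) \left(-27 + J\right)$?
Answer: $- \frac{1}{360} \approx -0.0027778$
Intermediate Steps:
$u{\left(J \right)} = 2 J \left(-27 + J\right)$
$\frac{1}{u{\left(5 \left(7 - 4\right) \right)}} = \frac{1}{2 \cdot 5 \left(7 - 4\right) \left(-27 + 5 \left(7 - 4\right)\right)} = \frac{1}{2 \cdot 5 \cdot 3 \left(-27 + 5 \cdot 3\right)} = \frac{1}{2 \cdot 15 \left(-27 + 15\right)} = \frac{1}{2 \cdot 15 \left(-12\right)} = \frac{1}{-360} = - \frac{1}{360}$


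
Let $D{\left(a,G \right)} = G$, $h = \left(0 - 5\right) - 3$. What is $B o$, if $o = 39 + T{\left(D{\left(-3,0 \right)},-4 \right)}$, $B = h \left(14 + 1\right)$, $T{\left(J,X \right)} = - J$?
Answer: $-4680$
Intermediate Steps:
$h = -8$ ($h = -5 - 3 = -8$)
$B = -120$ ($B = - 8 \left(14 + 1\right) = \left(-8\right) 15 = -120$)
$o = 39$ ($o = 39 - 0 = 39 + 0 = 39$)
$B o = \left(-120\right) 39 = -4680$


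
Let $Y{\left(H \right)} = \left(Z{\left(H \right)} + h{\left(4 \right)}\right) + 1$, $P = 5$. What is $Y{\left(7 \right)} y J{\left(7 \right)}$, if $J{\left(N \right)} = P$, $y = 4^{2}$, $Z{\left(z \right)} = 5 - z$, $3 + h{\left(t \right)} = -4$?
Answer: $-640$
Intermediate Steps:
$h{\left(t \right)} = -7$ ($h{\left(t \right)} = -3 - 4 = -7$)
$Y{\left(H \right)} = -1 - H$ ($Y{\left(H \right)} = \left(\left(5 - H\right) - 7\right) + 1 = \left(-2 - H\right) + 1 = -1 - H$)
$y = 16$
$J{\left(N \right)} = 5$
$Y{\left(7 \right)} y J{\left(7 \right)} = \left(-1 - 7\right) 16 \cdot 5 = \left(-8\right) 16 \cdot 5 = \left(-128\right) 5 = -640$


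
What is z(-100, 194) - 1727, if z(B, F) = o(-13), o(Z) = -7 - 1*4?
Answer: -1738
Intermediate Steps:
o(Z) = -11 (o(Z) = -7 - 4 = -11)
z(B, F) = -11
z(-100, 194) - 1727 = -11 - 1727 = -1738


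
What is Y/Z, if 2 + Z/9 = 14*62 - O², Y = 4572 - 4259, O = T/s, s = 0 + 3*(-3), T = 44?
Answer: 2817/68210 ≈ 0.041299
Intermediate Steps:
s = -9 (s = 0 - 9 = -9)
O = -44/9 (O = 44/(-9) = 44*(-⅑) = -44/9 ≈ -4.8889)
Y = 313
Z = 68210/9 (Z = -18 + 9*(14*62 - (-44/9)²) = -18 + 9*(868 - 1*1936/81) = -18 + 9*(868 - 1936/81) = -18 + 9*(68372/81) = -18 + 68372/9 = 68210/9 ≈ 7578.9)
Y/Z = 313/(68210/9) = 313*(9/68210) = 2817/68210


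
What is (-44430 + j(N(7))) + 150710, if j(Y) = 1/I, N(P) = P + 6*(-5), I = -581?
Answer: 61748679/581 ≈ 1.0628e+5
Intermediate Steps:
N(P) = -30 + P (N(P) = P - 30 = -30 + P)
j(Y) = -1/581 (j(Y) = 1/(-581) = -1/581)
(-44430 + j(N(7))) + 150710 = (-44430 - 1/581) + 150710 = -25813831/581 + 150710 = 61748679/581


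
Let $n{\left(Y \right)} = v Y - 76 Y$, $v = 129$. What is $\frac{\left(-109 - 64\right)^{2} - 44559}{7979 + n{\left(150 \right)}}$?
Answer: $- \frac{14630}{15929} \approx -0.91845$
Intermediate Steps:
$n{\left(Y \right)} = 53 Y$ ($n{\left(Y \right)} = 129 Y - 76 Y = 53 Y$)
$\frac{\left(-109 - 64\right)^{2} - 44559}{7979 + n{\left(150 \right)}} = \frac{\left(-109 - 64\right)^{2} - 44559}{7979 + 53 \cdot 150} = \frac{\left(-173\right)^{2} - 44559}{7979 + 7950} = \frac{29929 - 44559}{15929} = \left(-14630\right) \frac{1}{15929} = - \frac{14630}{15929}$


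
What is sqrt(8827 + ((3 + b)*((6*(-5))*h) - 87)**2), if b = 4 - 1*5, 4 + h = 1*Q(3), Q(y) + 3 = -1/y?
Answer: 2*sqrt(33359) ≈ 365.29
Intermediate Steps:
Q(y) = -3 - 1/y
h = -22/3 (h = -4 + 1*(-3 - 1/3) = -4 + 1*(-10/3) = -4 - 10/3 = -22/3 ≈ -7.3333)
b = -1 (b = 4 - 5 = -1)
sqrt(8827 + ((3 + b)*((6*(-5))*h) - 87)**2) = sqrt(8827 + ((3 - 1)*((6*(-5))*(-22/3)) - 87)**2) = sqrt(8827 + (2*(-30*(-22/3)) - 87)**2) = sqrt(8827 + (2*220 - 87)**2) = sqrt(8827 + (440 - 87)**2) = sqrt(8827 + 353**2) = sqrt(8827 + 124609) = sqrt(133436) = 2*sqrt(33359)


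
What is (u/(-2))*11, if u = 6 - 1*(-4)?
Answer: -55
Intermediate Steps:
u = 10 (u = 6 + 4 = 10)
(u/(-2))*11 = (10/(-2))*11 = -1/2*10*11 = -5*11 = -55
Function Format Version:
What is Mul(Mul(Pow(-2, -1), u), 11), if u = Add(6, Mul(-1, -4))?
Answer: -55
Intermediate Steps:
u = 10 (u = Add(6, 4) = 10)
Mul(Mul(Pow(-2, -1), u), 11) = Mul(Mul(Pow(-2, -1), 10), 11) = Mul(Mul(Rational(-1, 2), 10), 11) = Mul(-5, 11) = -55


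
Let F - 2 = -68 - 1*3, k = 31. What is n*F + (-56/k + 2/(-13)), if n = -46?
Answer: 1278332/403 ≈ 3172.0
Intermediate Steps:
F = -69 (F = 2 + (-68 - 1*3) = 2 + (-68 - 3) = 2 - 71 = -69)
n*F + (-56/k + 2/(-13)) = -46*(-69) + (-56/31 + 2/(-13)) = 3174 + (-56*1/31 + 2*(-1/13)) = 3174 + (-56/31 - 2/13) = 3174 - 790/403 = 1278332/403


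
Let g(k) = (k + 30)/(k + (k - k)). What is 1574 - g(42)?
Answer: 11006/7 ≈ 1572.3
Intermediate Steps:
g(k) = (30 + k)/k (g(k) = (30 + k)/(k + 0) = (30 + k)/k)
1574 - g(42) = 1574 - (30 + 42)/42 = 1574 - 72/42 = 1574 - 1*12/7 = 1574 - 12/7 = 11006/7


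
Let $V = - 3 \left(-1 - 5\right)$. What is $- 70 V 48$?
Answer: $-60480$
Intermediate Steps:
$V = 18$ ($V = \left(-3\right) \left(-6\right) = 18$)
$- 70 V 48 = \left(-70\right) 18 \cdot 48 = \left(-1260\right) 48 = -60480$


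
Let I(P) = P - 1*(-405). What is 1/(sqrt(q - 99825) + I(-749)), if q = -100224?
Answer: -344/318385 - I*sqrt(200049)/318385 ≈ -0.0010805 - 0.0014048*I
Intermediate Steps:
I(P) = 405 + P (I(P) = P + 405 = 405 + P)
1/(sqrt(q - 99825) + I(-749)) = 1/(sqrt(-100224 - 99825) + (405 - 749)) = 1/(sqrt(-200049) - 344) = 1/(I*sqrt(200049) - 344) = 1/(-344 + I*sqrt(200049))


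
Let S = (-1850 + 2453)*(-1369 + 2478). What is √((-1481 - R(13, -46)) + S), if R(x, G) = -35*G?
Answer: 2*√166409 ≈ 815.87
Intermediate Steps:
S = 668727 (S = 603*1109 = 668727)
√((-1481 - R(13, -46)) + S) = √((-1481 - (-35)*(-46)) + 668727) = √((-1481 - 1*1610) + 668727) = √((-1481 - 1610) + 668727) = √(-3091 + 668727) = √665636 = 2*√166409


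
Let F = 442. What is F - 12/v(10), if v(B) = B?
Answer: 2204/5 ≈ 440.80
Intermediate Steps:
F - 12/v(10) = 442 - 12/10 = 442 - 1*6/5 = 442 - 6/5 = 2204/5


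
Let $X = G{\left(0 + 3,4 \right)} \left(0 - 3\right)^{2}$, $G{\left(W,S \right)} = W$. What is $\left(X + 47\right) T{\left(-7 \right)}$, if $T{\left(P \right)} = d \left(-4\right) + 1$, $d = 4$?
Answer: $-1110$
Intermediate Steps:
$T{\left(P \right)} = -15$ ($T{\left(P \right)} = 4 \left(-4\right) + 1 = -16 + 1 = -15$)
$X = 27$ ($X = \left(0 + 3\right) \left(0 - 3\right)^{2} = 3 \left(-3\right)^{2} = 3 \cdot 9 = 27$)
$\left(X + 47\right) T{\left(-7 \right)} = \left(27 + 47\right) \left(-15\right) = 74 \left(-15\right) = -1110$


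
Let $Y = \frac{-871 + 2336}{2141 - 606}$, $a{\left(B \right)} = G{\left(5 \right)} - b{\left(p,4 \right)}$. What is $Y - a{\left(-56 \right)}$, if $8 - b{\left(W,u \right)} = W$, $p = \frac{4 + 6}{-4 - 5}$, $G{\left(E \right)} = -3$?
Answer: $\frac{36100}{2763} \approx 13.066$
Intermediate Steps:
$p = - \frac{10}{9}$ ($p = \frac{10}{-9} = 10 \left(- \frac{1}{9}\right) = - \frac{10}{9} \approx -1.1111$)
$b{\left(W,u \right)} = 8 - W$
$a{\left(B \right)} = - \frac{109}{9}$ ($a{\left(B \right)} = -3 - \left(8 - - \frac{10}{9}\right) = -3 - \left(8 + \frac{10}{9}\right) = -3 - \frac{82}{9} = - \frac{109}{9}$)
$Y = \frac{293}{307}$ ($Y = \frac{1465}{1535} = 1465 \cdot \frac{1}{1535} = \frac{293}{307} \approx 0.9544$)
$Y - a{\left(-56 \right)} = \frac{293}{307} - - \frac{109}{9} = \frac{293}{307} + \frac{109}{9} = \frac{36100}{2763}$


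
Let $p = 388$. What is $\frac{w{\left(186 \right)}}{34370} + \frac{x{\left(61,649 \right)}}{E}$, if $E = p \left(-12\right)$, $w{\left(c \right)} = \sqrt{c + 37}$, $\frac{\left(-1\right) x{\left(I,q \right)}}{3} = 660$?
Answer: $\frac{165}{388} + \frac{\sqrt{223}}{34370} \approx 0.42569$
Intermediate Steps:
$x{\left(I,q \right)} = -1980$ ($x{\left(I,q \right)} = \left(-3\right) 660 = -1980$)
$w{\left(c \right)} = \sqrt{37 + c}$
$E = -4656$ ($E = 388 \left(-12\right) = -4656$)
$\frac{w{\left(186 \right)}}{34370} + \frac{x{\left(61,649 \right)}}{E} = \frac{\sqrt{37 + 186}}{34370} - \frac{1980}{-4656} = \sqrt{223} \cdot \frac{1}{34370} - - \frac{165}{388} = \frac{\sqrt{223}}{34370} + \frac{165}{388} = \frac{165}{388} + \frac{\sqrt{223}}{34370}$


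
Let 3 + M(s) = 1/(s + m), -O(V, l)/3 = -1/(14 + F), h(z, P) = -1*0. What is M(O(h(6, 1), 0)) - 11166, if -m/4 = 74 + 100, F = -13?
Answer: -7740118/693 ≈ -11169.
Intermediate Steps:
h(z, P) = 0
O(V, l) = 3 (O(V, l) = -(-3)/(14 - 13) = -(-3)/1 = -(-3) = -3*(-1) = 3)
m = -696 (m = -4*(74 + 100) = -4*174 = -696)
M(s) = -3 + 1/(-696 + s) (M(s) = -3 + 1/(s - 696) = -3 + 1/(-696 + s))
M(O(h(6, 1), 0)) - 11166 = (2089 - 3*3)/(-696 + 3) - 11166 = (2089 - 9)/(-693) - 11166 = -1/693*2080 - 11166 = -2080/693 - 11166 = -7740118/693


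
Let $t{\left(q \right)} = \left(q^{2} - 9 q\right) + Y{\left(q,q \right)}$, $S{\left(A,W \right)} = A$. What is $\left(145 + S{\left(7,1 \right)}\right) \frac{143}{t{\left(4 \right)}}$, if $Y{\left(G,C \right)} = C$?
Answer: $- \frac{2717}{2} \approx -1358.5$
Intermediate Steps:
$t{\left(q \right)} = q^{2} - 8 q$ ($t{\left(q \right)} = \left(q^{2} - 9 q\right) + q = q^{2} - 8 q$)
$\left(145 + S{\left(7,1 \right)}\right) \frac{143}{t{\left(4 \right)}} = \left(145 + 7\right) \frac{143}{4 \left(-8 + 4\right)} = 152 \frac{143}{4 \left(-4\right)} = 152 \frac{143}{-16} = 152 \cdot 143 \left(- \frac{1}{16}\right) = 152 \left(- \frac{143}{16}\right) = - \frac{2717}{2}$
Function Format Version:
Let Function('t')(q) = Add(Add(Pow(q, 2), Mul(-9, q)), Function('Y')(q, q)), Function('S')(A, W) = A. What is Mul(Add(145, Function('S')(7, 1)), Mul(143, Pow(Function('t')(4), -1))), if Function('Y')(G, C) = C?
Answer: Rational(-2717, 2) ≈ -1358.5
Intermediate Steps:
Function('t')(q) = Add(Pow(q, 2), Mul(-8, q)) (Function('t')(q) = Add(Add(Pow(q, 2), Mul(-9, q)), q) = Add(Pow(q, 2), Mul(-8, q)))
Mul(Add(145, Function('S')(7, 1)), Mul(143, Pow(Function('t')(4), -1))) = Mul(Add(145, 7), Mul(143, Pow(Mul(4, Add(-8, 4)), -1))) = Mul(152, Mul(143, Pow(Mul(4, -4), -1))) = Mul(152, Mul(143, Pow(-16, -1))) = Mul(152, Mul(143, Rational(-1, 16))) = Mul(152, Rational(-143, 16)) = Rational(-2717, 2)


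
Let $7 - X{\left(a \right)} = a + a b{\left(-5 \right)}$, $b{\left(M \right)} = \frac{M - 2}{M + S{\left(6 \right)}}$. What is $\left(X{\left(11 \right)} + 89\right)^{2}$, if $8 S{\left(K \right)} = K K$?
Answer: $4761$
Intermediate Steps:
$S{\left(K \right)} = \frac{K^{2}}{8}$ ($S{\left(K \right)} = \frac{K K}{8} = \frac{K^{2}}{8}$)
$b{\left(M \right)} = \frac{-2 + M}{\frac{9}{2} + M}$ ($b{\left(M \right)} = \frac{M - 2}{M + \frac{6^{2}}{8}} = \frac{-2 + M}{M + \frac{1}{8} \cdot 36} = \frac{-2 + M}{M + \frac{9}{2}} = \frac{-2 + M}{\frac{9}{2} + M}$)
$X{\left(a \right)} = 7 - 15 a$ ($X{\left(a \right)} = 7 - \left(a + a \frac{2 \left(-2 - 5\right)}{9 + 2 \left(-5\right)}\right) = 7 - \left(a + a 2 \frac{1}{9 - 10} \left(-7\right)\right) = 7 - \left(a + a 2 \frac{1}{-1} \left(-7\right)\right) = 7 - \left(a + a 2 \left(-1\right) \left(-7\right)\right) = 7 - \left(a + a 14\right) = 7 - \left(a + 14 a\right) = 7 - 15 a$)
$\left(X{\left(11 \right)} + 89\right)^{2} = \left(\left(7 - 165\right) + 89\right)^{2} = \left(-158 + 89\right)^{2} = \left(-69\right)^{2} = 4761$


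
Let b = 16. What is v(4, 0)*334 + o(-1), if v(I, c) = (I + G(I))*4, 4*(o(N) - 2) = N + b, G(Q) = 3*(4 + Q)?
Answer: 149655/4 ≈ 37414.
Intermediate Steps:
G(Q) = 12 + 3*Q
o(N) = 6 + N/4 (o(N) = 2 + (N + 16)/4 = 2 + (16 + N)/4 = 2 + (4 + N/4) = 6 + N/4)
v(I, c) = 48 + 16*I (v(I, c) = (I + (12 + 3*I))*4 = (12 + 4*I)*4 = 48 + 16*I)
v(4, 0)*334 + o(-1) = (48 + 16*4)*334 + (6 + (¼)*(-1)) = (48 + 64)*334 + (6 - ¼) = 112*334 + 23/4 = 37408 + 23/4 = 149655/4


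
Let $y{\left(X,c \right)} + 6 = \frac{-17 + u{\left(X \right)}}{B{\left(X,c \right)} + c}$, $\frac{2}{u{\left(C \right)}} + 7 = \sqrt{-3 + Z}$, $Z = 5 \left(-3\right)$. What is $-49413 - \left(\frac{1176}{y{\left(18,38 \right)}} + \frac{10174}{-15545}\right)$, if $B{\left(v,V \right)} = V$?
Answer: $- \frac{11480048568976301}{233223049595} - \frac{536256 i \sqrt{2}}{15003091} \approx -49224.0 - 0.050548 i$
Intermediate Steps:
$Z = -15$
$u{\left(C \right)} = \frac{2}{-7 + 3 i \sqrt{2}}$ ($u{\left(C \right)} = \frac{2}{-7 + \sqrt{-3 - 15}} = \frac{2}{-7 + \sqrt{-18}} = \frac{2}{-7 + 3 i \sqrt{2}}$)
$y{\left(X,c \right)} = -6 + \frac{- \frac{1153}{67} - \frac{6 i \sqrt{2}}{67}}{2 c}$ ($y{\left(X,c \right)} = -6 + \frac{-17 - \left(\frac{14}{67} + \frac{6 i \sqrt{2}}{67}\right)}{c + c} = -6 + \frac{- \frac{1153}{67} - \frac{6 i \sqrt{2}}{67}}{2 c}$)
$-49413 - \left(\frac{1176}{y{\left(18,38 \right)}} + \frac{10174}{-15545}\right) = -49413 - \left(\frac{1176}{\frac{1}{2} \cdot \frac{1}{38} \frac{1}{7 - 3 i \sqrt{2}} \left(-2 - \left(7 - 3 i \sqrt{2}\right) \left(17 + 12 \cdot 38\right)\right)} + \frac{10174}{-15545}\right) = -49413 - \left(\frac{1176}{\frac{1}{2} \cdot \frac{1}{38} \frac{1}{7 - 3 i \sqrt{2}} \left(-2 - \left(7 - 3 i \sqrt{2}\right) \left(17 + 456\right)\right)} + 10174 \left(- \frac{1}{15545}\right)\right) = -49413 - \left(\frac{1176}{\frac{1}{2} \cdot \frac{1}{38} \frac{1}{7 - 3 i \sqrt{2}} \left(-2 - \left(7 - 3 i \sqrt{2}\right) 473\right)} - \frac{10174}{15545}\right) = -49413 - \left(\frac{1176}{\frac{1}{2} \cdot \frac{1}{38} \frac{1}{7 - 3 i \sqrt{2}} \left(-2 - \left(3311 - 1419 i \sqrt{2}\right)\right)} - \frac{10174}{15545}\right) = -49413 - \left(\frac{1176}{\frac{1}{2} \cdot \frac{1}{38} \frac{1}{7 - 3 i \sqrt{2}} \left(-3313 + 1419 i \sqrt{2}\right)} - \frac{10174}{15545}\right) = -49413 - \left(\frac{1176}{\frac{1}{76} \frac{1}{7 - 3 i \sqrt{2}} \left(-3313 + 1419 i \sqrt{2}\right)} - \frac{10174}{15545}\right) = -49413 - \left(1176 \frac{76 \left(7 - 3 i \sqrt{2}\right)}{-3313 + 1419 i \sqrt{2}} - \frac{10174}{15545}\right) = -49413 - \left(\frac{89376 \left(7 - 3 i \sqrt{2}\right)}{-3313 + 1419 i \sqrt{2}} - \frac{10174}{15545}\right) = -49413 - \left(- \frac{10174}{15545} + \frac{89376 \left(7 - 3 i \sqrt{2}\right)}{-3313 + 1419 i \sqrt{2}}\right) = -49413 + \left(\frac{10174}{15545} - \frac{89376 \left(7 - 3 i \sqrt{2}\right)}{-3313 + 1419 i \sqrt{2}}\right) = - \frac{768114911}{15545} - \frac{89376 \left(7 - 3 i \sqrt{2}\right)}{-3313 + 1419 i \sqrt{2}}$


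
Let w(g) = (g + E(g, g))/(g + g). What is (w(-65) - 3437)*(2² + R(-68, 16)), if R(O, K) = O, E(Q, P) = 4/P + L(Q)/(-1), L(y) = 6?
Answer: 929216992/4225 ≈ 2.1993e+5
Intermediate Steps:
E(Q, P) = -6 + 4/P (E(Q, P) = 4/P + 6/(-1) = 4/P + 6*(-1) = 4/P - 6 = -6 + 4/P)
w(g) = (-6 + g + 4/g)/(2*g) (w(g) = (g + (-6 + 4/g))/(g + g) = (-6 + g + 4/g)/((2*g)) = (-6 + g + 4/g)*(1/(2*g)) = (-6 + g + 4/g)/(2*g))
(w(-65) - 3437)*(2² + R(-68, 16)) = ((½)*(4 - 65*(-6 - 65))/(-65)² - 3437)*(2² - 68) = ((½)*(1/4225)*(4 - 65*(-71)) - 3437)*(4 - 68) = ((½)*(1/4225)*(4 + 4615) - 3437)*(-64) = ((½)*(1/4225)*4619 - 3437)*(-64) = (4619/8450 - 3437)*(-64) = -29038031/8450*(-64) = 929216992/4225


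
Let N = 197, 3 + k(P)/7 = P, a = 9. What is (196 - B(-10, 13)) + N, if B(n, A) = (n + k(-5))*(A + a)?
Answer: 1845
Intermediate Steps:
k(P) = -21 + 7*P
B(n, A) = (-56 + n)*(9 + A) (B(n, A) = (n + (-21 + 7*(-5)))*(A + 9) = (n + (-21 - 35))*(9 + A) = (n - 56)*(9 + A) = (-56 + n)*(9 + A))
(196 - B(-10, 13)) + N = (196 - (-504 - 56*13 + 9*(-10) + 13*(-10))) + 197 = (196 - (-504 - 728 - 90 - 130)) + 197 = (196 - 1*(-1452)) + 197 = (196 + 1452) + 197 = 1648 + 197 = 1845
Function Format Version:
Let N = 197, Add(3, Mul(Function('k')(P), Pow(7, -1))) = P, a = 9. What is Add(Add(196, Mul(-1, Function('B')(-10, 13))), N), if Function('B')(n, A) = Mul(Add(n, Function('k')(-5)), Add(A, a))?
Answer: 1845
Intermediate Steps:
Function('k')(P) = Add(-21, Mul(7, P))
Function('B')(n, A) = Mul(Add(-56, n), Add(9, A)) (Function('B')(n, A) = Mul(Add(n, Add(-21, Mul(7, -5))), Add(A, 9)) = Mul(Add(n, Add(-21, -35)), Add(9, A)) = Mul(Add(n, -56), Add(9, A)) = Mul(Add(-56, n), Add(9, A)))
Add(Add(196, Mul(-1, Function('B')(-10, 13))), N) = Add(Add(196, Mul(-1, Add(-504, Mul(-56, 13), Mul(9, -10), Mul(13, -10)))), 197) = Add(Add(196, Mul(-1, Add(-504, -728, -90, -130))), 197) = Add(Add(196, Mul(-1, -1452)), 197) = Add(Add(196, 1452), 197) = Add(1648, 197) = 1845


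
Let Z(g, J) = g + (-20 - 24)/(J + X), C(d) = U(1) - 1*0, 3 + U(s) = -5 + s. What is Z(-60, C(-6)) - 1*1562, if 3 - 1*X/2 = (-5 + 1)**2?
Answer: -4862/3 ≈ -1620.7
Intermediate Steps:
X = -26 (X = 6 - 2*(-5 + 1)**2 = 6 - 2*(-4)**2 = 6 - 2*16 = 6 - 32 = -26)
U(s) = -8 + s (U(s) = -3 + (-5 + s) = -8 + s)
C(d) = -7 (C(d) = (-8 + 1) - 1*0 = -7 + 0 = -7)
Z(g, J) = g - 44/(-26 + J) (Z(g, J) = g + (-20 - 24)/(J - 26) = g - 44/(-26 + J))
Z(-60, C(-6)) - 1*1562 = (-44 - 26*(-60) - 7*(-60))/(-26 - 7) - 1*1562 = (-44 + 1560 + 420)/(-33) - 1562 = -1/33*1936 - 1562 = -176/3 - 1562 = -4862/3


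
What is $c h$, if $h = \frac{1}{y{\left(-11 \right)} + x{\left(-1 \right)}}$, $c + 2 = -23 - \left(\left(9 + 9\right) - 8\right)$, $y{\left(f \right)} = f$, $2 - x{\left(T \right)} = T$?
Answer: $\frac{35}{8} \approx 4.375$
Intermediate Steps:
$x{\left(T \right)} = 2 - T$
$c = -35$ ($c = -2 - 33 = -35$)
$h = - \frac{1}{8}$ ($h = \frac{1}{-11 + \left(2 - -1\right)} = \frac{1}{-11 + \left(2 + 1\right)} = \frac{1}{-11 + 3} = \frac{1}{-8} = - \frac{1}{8} \approx -0.125$)
$c h = \left(-35\right) \left(- \frac{1}{8}\right) = \frac{35}{8}$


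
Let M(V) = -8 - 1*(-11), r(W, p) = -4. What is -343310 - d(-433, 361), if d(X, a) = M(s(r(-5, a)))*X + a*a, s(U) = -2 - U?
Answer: -472332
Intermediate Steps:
M(V) = 3 (M(V) = -8 + 11 = 3)
d(X, a) = a² + 3*X (d(X, a) = 3*X + a*a = 3*X + a² = a² + 3*X)
-343310 - d(-433, 361) = -343310 - (361² + 3*(-433)) = -343310 - (130321 - 1299) = -343310 - 1*129022 = -343310 - 129022 = -472332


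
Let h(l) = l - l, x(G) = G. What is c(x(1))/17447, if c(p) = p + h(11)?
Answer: 1/17447 ≈ 5.7316e-5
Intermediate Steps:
h(l) = 0
c(p) = p (c(p) = p + 0 = p)
c(x(1))/17447 = 1/17447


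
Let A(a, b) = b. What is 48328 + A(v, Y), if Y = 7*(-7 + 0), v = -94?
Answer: 48279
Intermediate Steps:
Y = -49 (Y = 7*(-7) = -49)
48328 + A(v, Y) = 48328 - 49 = 48279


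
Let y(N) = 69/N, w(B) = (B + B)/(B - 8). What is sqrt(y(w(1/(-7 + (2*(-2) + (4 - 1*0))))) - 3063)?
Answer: I*sqrt(4386)/2 ≈ 33.113*I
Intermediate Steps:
w(B) = 2*B/(-8 + B) (w(B) = (2*B)/(-8 + B) = 2*B/(-8 + B))
sqrt(y(w(1/(-7 + (2*(-2) + (4 - 1*0))))) - 3063) = sqrt(69/((2/((-7 + (2*(-2) + (4 - 1*0)))*(-8 + 1/(-7 + (2*(-2) + (4 - 1*0))))))) - 3063) = sqrt(69/((2/((-7 + (-4 + (4 + 0)))*(-8 + 1/(-7 + (-4 + (4 + 0))))))) - 3063) = sqrt(69/((2/((-7 + (-4 + 4))*(-8 + 1/(-7 + (-4 + 4)))))) - 3063) = sqrt(69/((2/((-7 + 0)*(-8 + 1/(-7 + 0))))) - 3063) = sqrt(69/((2/(-7*(-8 + 1/(-7))))) - 3063) = sqrt(69/((2*(-1/7)/(-8 - 1/7))) - 3063) = sqrt(69/((2*(-1/7)/(-57/7))) - 3063) = sqrt(69/((2*(-1/7)*(-7/57))) - 3063) = sqrt(69/(2/57) - 3063) = sqrt(69*(57/2) - 3063) = sqrt(3933/2 - 3063) = sqrt(-2193/2) = I*sqrt(4386)/2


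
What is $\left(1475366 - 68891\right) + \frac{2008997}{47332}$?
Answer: $\frac{66573283697}{47332} \approx 1.4065 \cdot 10^{6}$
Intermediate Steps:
$\left(1475366 - 68891\right) + \frac{2008997}{47332} = 1406475 + 2008997 \cdot \frac{1}{47332} = 1406475 + \frac{2008997}{47332} = \frac{66573283697}{47332}$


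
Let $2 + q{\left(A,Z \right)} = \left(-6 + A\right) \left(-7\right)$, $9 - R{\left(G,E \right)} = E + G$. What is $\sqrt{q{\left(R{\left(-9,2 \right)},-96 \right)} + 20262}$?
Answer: $\sqrt{20190} \approx 142.09$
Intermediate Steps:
$R{\left(G,E \right)} = 9 - E - G$ ($R{\left(G,E \right)} = 9 - \left(E + G\right) = 9 - E - G$)
$q{\left(A,Z \right)} = 40 - 7 A$ ($q{\left(A,Z \right)} = -2 + \left(-6 + A\right) \left(-7\right) = -2 - \left(-42 + 7 A\right) = 40 - 7 A$)
$\sqrt{q{\left(R{\left(-9,2 \right)},-96 \right)} + 20262} = \sqrt{\left(40 - 7 \left(9 - 2 - -9\right)\right) + 20262} = \sqrt{\left(40 - 7 \left(9 - 2 + 9\right)\right) + 20262} = \sqrt{\left(40 - 112\right) + 20262} = \sqrt{-72 + 20262} = \sqrt{20190}$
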